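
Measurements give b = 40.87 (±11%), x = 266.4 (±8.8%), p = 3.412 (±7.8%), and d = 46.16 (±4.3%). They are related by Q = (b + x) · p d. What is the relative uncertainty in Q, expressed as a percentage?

11.8%

Let u = b + x = 307.3. δu = √(δb² + δx²) = √(20.2 + 550) = 23.9, so δu/u = 0.0777.
Q is then a monomial in u, p, d:
δQ/Q = √((δu/u)² + (1·δp/p)² + (1·δd/d)²) = √(0.00604 + 0.00608 + 0.00185) = 0.118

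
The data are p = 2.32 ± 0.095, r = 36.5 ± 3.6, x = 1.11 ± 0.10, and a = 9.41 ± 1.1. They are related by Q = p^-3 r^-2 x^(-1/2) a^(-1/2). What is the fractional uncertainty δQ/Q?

Products/powers → add relative errors in quadrature, weighted by exponent:
  (-3·δp/p)² = (-3×0.0409)² = 0.0151;  (-2·δr/r)² = (-2×0.0986)² = 0.0389;  (−½·δx/x)² = (-0.5×0.0901)² = 0.00203;  (−½·δa/a)² = (-0.5×0.117)² = 0.00342
δQ/Q = √(0.0594) = 0.244

0.244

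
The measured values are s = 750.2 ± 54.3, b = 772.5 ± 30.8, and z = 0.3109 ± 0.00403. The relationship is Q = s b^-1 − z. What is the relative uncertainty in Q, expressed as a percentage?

Let p = s·b^-1 = 0.9711. δp/p = √((1·δs/s)² + (-1·δb/b)²) = √(0.00524 + 0.00159) = 0.0826, so δp = 0.0803.
Q = p − z: δQ = √(δp² + δz²) = √(0.00644 + 1.62e-05) = 0.0804
Q = 0.6602, so δQ/Q = 0.0804/0.6602 = 0.122.

12.2%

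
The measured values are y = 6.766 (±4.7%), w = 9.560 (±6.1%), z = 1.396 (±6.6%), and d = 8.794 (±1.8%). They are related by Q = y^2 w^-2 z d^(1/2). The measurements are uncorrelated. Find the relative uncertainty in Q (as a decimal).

0.168

Since Q is a product/quotient, work with relative uncertainties:
  (2·δy/y)² = (2×0.0470)² = 0.00884;  (-2·δw/w)² = (-2×0.0610)² = 0.0149;  (1·δz/z)² = (1×0.0660)² = 0.00436;  (½·δd/d)² = (0.5×0.0180)² = 8.1e-05
δQ/Q = √(0.0282) = 0.168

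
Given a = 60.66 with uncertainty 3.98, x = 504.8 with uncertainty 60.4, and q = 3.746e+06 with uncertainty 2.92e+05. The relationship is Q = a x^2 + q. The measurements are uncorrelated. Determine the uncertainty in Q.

3.85e+06

Let p = a·x^2 = 1.546e+07. δp/p = √((1·δa/a)² + (2·δx/x)²) = √(0.00430 + 0.0573) = 0.248, so δp = 3.84e+06.
Q = p + q: δQ = √(δp² + δq²) = √(1.47e+13 + 8.53e+10) = 3.85e+06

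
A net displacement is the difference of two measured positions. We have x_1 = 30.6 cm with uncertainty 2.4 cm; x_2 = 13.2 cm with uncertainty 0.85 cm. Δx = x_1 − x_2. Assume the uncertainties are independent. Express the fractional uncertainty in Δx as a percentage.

14.6%

Each term contributes (cᵢ δxᵢ)² to (δΔx)²:
  (δx_1)² = 5.76;  (δx_2)² = 0.722
δΔx = √(6.48) = 2.55 cm
Δx = 17.4 cm, so δΔx/Δx = 2.55/17.4 = 0.146.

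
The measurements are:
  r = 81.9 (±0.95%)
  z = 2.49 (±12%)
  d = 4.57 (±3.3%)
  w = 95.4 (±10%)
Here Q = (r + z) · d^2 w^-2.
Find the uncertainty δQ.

Let u = r + z = 84.4. δu = √(δr² + δz²) = √(0.605 + 0.0893) = 0.833, so δu/u = 0.00988.
Q is then a monomial in u, d, w:
δQ/Q = √((δu/u)² + (2·δd/d)² + (-2·δw/w)²) = √(9.75e-05 + 0.00436 + 0.0400) = 0.211
Q = 0.194, so δQ = 0.211 × 0.194 = 0.0408.

0.0408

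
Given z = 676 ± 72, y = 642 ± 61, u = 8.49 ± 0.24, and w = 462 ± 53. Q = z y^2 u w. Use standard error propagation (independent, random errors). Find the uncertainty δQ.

For a monomial Q ∝ z, y^2, u, w, fractional errors add in quadrature:
  (1·δz/z)² = (1×0.107)² = 0.0113;  (2·δy/y)² = (2×0.0950)² = 0.0361;  (1·δu/u)² = (1×0.0283)² = 0.000799;  (1·δw/w)² = (1×0.115)² = 0.0132
δQ/Q = √(0.0614) = 0.248
Q = 1.09e+12, so δQ = 0.248 × 1.09e+12 = 2.71e+11.

2.71e+11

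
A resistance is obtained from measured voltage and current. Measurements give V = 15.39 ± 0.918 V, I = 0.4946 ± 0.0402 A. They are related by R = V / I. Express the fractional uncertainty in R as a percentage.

R is a product of powers, so relative uncertainties combine in quadrature:
  (1·δV/V)² = (1×0.0596)² = 0.00356;  (-1·δI/I)² = (-1×0.0813)² = 0.00661
δR/R = √(0.0102) = 0.101

10.1%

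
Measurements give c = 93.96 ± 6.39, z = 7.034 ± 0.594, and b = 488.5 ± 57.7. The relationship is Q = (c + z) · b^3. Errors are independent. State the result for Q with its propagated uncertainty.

Let u = c + z = 101.0. δu = √(δc² + δz²) = √(40.8 + 0.353) = 6.42, so δu/u = 0.0635.
Q is then a monomial in u, b:
δQ/Q = √((δu/u)² + (3·δb/b)²) = √(0.00404 + 0.126) = 0.360
Q = 1.177e+10, so δQ = 0.360 × 1.177e+10 = 4.24e+09.

(1.177 ± 0.424) × 10^10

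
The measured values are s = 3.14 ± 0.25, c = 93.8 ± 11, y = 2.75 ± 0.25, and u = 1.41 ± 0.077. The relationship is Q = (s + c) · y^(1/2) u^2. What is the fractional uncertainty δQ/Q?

0.164

Let w = s + c = 96.9. δw = √(δs² + δc²) = √(0.0625 + 121) = 11.0, so δw/w = 0.114.
Q is then a monomial in w, y, u:
δQ/Q = √((δw/w)² + (½·δy/y)² + (2·δu/u)²) = √(0.0129 + 0.00207 + 0.0119) = 0.164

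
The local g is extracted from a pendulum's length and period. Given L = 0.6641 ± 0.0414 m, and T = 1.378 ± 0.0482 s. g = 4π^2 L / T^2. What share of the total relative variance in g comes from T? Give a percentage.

(δg/g)² = (1·δL/L)² + (-2·δT/T)²
  L term: (1×0.0623)² = 0.00389
  T term: (-2×0.0350)² = 0.00489
Total = 0.00878. Share from T = 0.00489/0.00878 = 0.557.

55.7%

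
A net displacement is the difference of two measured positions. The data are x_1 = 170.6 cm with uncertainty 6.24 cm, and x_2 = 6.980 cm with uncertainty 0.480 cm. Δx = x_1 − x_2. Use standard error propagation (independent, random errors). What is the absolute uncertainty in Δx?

6.26 cm

Each term contributes (cᵢ δxᵢ)² to (δΔx)²:
  (δx_1)² = 38.9;  (δx_2)² = 0.230
δΔx = √(39.2) = 6.26 cm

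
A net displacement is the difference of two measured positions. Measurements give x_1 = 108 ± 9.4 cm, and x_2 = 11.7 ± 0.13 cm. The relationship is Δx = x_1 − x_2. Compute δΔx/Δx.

Sums and differences: (δΔx)² = Σ (cᵢ δxᵢ)².
  (δx_1)² = 88.4;  (δx_2)² = 0.0169
δΔx = √(88.4) = 9.40 cm
Δx = 96.3 cm, so δΔx/Δx = 9.40/96.3 = 0.0976.

0.0976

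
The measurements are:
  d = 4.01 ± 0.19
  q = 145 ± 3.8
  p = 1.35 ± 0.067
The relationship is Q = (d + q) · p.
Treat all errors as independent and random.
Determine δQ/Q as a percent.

Let u = d + q = 149. δu = √(δd² + δq²) = √(0.0361 + 14.4) = 3.80, so δu/u = 0.0255.
Q is then a monomial in u, p:
δQ/Q = √((δu/u)² + (1·δp/p)²) = √(0.000652 + 0.00246) = 0.0558

5.58%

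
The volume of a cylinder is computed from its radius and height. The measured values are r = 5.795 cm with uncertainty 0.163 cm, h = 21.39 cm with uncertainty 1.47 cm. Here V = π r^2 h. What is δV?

200 cm^3

For a monomial V ∝ r^2, h, fractional errors add in quadrature:
  (2·δr/r)² = (2×0.0281)² = 0.00316;  (1·δh/h)² = (1×0.0687)² = 0.00472
δV/V = √(0.00789) = 0.0888
V = 2257 cm^3, so δV = 0.0888 × 2257 = 200 cm^3.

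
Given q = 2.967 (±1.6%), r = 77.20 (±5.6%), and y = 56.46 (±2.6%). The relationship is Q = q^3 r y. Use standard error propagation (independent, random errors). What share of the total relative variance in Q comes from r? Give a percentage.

(δQ/Q)² = (3·δq/q)² + (1·δr/r)² + (1·δy/y)²
  q term: (3×0.0160)² = 0.00230
  r term: (1×0.0560)² = 0.00314
  y term: (1×0.0260)² = 0.000676
Total = 0.00612. Share from r = 0.00314/0.00612 = 0.513.

51.3%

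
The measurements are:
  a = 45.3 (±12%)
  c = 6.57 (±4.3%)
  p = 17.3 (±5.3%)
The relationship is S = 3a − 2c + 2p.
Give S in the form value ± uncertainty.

157 ± 16.4

For a sum/difference, combine absolute errors in quadrature:
  (3·δa)² = 266;  (2·δc)² = 0.319;  (2·δp)² = 3.36
δS = √(270) = 16.4
S = 157.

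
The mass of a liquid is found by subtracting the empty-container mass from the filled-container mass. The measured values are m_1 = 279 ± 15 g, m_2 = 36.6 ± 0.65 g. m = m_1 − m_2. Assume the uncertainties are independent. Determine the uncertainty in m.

15.0 g

Each term contributes (cᵢ δxᵢ)² to (δm)²:
  (δm_1)² = 225;  (δm_2)² = 0.423
δm = √(225) = 15.0 g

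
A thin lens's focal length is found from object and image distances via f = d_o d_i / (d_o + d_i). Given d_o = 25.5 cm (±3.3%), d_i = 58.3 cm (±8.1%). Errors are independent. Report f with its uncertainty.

17.7 ± 0.598 cm

∂f/∂d_o = (d_i/(d_o+d_i))² = 0.484;  ∂f/∂d_i = (d_o/(d_o+d_i))² = 0.0926
δf = √((∂f/∂d_o · δd_o)² + (∂f/∂d_i · δd_i)²) = √(0.166 + 0.191) = 0.598 cm
f = 17.7 cm.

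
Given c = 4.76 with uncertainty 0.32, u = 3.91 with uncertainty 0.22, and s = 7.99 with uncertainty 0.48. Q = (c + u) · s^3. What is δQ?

Let w = c + u = 8.67. δw = √(δc² + δu²) = √(0.102 + 0.0484) = 0.388, so δw/w = 0.0448.
Q is then a monomial in w, s:
δQ/Q = √((δw/w)² + (3·δs/s)²) = √(0.00201 + 0.0325) = 0.186
Q = 4420, so δQ = 0.186 × 4420 = 821.

821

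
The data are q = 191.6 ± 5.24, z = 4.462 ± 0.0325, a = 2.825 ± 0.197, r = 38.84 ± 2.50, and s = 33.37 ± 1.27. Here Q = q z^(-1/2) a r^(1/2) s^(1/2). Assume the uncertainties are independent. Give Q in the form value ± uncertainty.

Q is a product of powers, so relative uncertainties combine in quadrature:
  (1·δq/q)² = (1×0.0273)² = 0.000748;  (−½·δz/z)² = (-0.5×0.00728)² = 1.33e-05;  (1·δa/a)² = (1×0.0697)² = 0.00486;  (½·δr/r)² = (0.5×0.0644)² = 0.00104;  (½·δs/s)² = (0.5×0.0381)² = 0.000362
δQ/Q = √(0.00702) = 0.0838
Q = 9225, so δQ = 0.0838 × 9225 = 773.

9225 ± 773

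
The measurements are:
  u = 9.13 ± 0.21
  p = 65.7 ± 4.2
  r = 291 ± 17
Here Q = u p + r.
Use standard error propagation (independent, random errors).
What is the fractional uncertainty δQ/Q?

0.0496

Let w = u·p = 600. δw/w = √((1·δu/u)² + (1·δp/p)²) = √(0.000529 + 0.00409) = 0.0679, so δw = 40.8.
Q = w + r: δQ = √(δw² + δr²) = √(1660 + 289) = 44.2
Q = 891, so δQ/Q = 44.2/891 = 0.0496.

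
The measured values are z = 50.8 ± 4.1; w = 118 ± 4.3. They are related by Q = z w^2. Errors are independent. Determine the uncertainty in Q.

76900

Since Q is a product/quotient, work with relative uncertainties:
  (1·δz/z)² = (1×0.0807)² = 0.00651;  (2·δw/w)² = (2×0.0364)² = 0.00531
δQ/Q = √(0.0118) = 0.109
Q = 7.07e+05, so δQ = 0.109 × 7.07e+05 = 76900.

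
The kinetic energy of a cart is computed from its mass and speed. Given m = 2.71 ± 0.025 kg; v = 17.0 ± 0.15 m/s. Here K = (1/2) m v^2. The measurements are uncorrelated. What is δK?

7.80 J

Products/powers → add relative errors in quadrature, weighted by exponent:
  (1·δm/m)² = (1×0.00923)² = 8.51e-05;  (2·δv/v)² = (2×0.00882)² = 0.000311
δK/K = √(0.000397) = 0.0199
K = 392 J, so δK = 0.0199 × 392 = 7.80 J.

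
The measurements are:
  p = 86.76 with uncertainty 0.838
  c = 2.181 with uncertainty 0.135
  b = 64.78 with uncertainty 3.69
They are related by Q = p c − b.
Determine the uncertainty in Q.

Let w = p·c = 189.2. δw/w = √((1·δp/p)² + (1·δc/c)²) = √(9.33e-05 + 0.00383) = 0.0626, so δw = 11.9.
Q = w − b: δQ = √(δw² + δb²) = √(141 + 13.6) = 12.4

12.4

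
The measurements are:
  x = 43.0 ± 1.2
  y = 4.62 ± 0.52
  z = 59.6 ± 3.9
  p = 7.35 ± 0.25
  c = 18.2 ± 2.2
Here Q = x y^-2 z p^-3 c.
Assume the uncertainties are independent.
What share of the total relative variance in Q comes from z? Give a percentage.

(δQ/Q)² = (1·δx/x)² + (-2·δy/y)² + (1·δz/z)² + (-3·δp/p)² + (1·δc/c)²
  x term: (1×0.0279)² = 0.000779
  y term: (-2×0.113)² = 0.0507
  z term: (1×0.0654)² = 0.00428
  p term: (-3×0.0340)² = 0.0104
  c term: (1×0.121)² = 0.0146
Total = 0.0808. Share from z = 0.00428/0.0808 = 0.0530.

5.30%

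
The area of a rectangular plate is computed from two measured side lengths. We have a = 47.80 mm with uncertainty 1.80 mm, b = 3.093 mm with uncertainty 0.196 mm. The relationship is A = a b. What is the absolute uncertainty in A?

10.9 mm^2

Since A is a product/quotient, work with relative uncertainties:
  (1·δa/a)² = (1×0.0377)² = 0.00142;  (1·δb/b)² = (1×0.0634)² = 0.00402
δA/A = √(0.00543) = 0.0737
A = 147.8 mm^2, so δA = 0.0737 × 147.8 = 10.9 mm^2.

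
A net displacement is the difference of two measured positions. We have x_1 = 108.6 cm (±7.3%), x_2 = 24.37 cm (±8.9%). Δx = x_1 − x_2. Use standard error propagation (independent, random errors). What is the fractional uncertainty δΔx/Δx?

0.0976

Sums and differences: (δΔx)² = Σ (cᵢ δxᵢ)².
  (δx_1)² = 62.9;  (δx_2)² = 4.70
δΔx = √(67.6) = 8.22 cm
Δx = 84.23 cm, so δΔx/Δx = 8.22/84.23 = 0.0976.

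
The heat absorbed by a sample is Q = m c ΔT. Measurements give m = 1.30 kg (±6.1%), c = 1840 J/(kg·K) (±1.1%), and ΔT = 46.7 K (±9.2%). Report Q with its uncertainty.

Since Q is a product/quotient, work with relative uncertainties:
  (1·δm/m)² = (1×0.0610)² = 0.00372;  (1·δc/c)² = (1×0.0110)² = 0.000121;  (1·δΔT/ΔT)² = (1×0.0920)² = 0.00846
δQ/Q = √(0.0123) = 0.111
Q = 1.12e+05 J, so δQ = 0.111 × 1.12e+05 = 12400 J.

(1.12 ± 0.124) × 10^5 J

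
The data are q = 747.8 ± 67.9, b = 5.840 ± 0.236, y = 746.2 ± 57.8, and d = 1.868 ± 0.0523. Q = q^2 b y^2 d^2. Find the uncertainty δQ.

Since Q is a product/quotient, work with relative uncertainties:
  (2·δq/q)² = (2×0.0908)² = 0.0330;  (1·δb/b)² = (1×0.0404)² = 0.00163;  (2·δy/y)² = (2×0.0775)² = 0.0240;  (2·δd/d)² = (2×0.0280)² = 0.00314
δQ/Q = √(0.0617) = 0.248
Q = 6.345e+12, so δQ = 0.248 × 6.345e+12 = 1.58e+12.

1.58e+12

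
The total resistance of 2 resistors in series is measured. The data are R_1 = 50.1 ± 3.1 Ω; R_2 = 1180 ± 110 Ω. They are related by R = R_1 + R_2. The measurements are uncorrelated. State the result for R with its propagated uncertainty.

1230 ± 110 Ω

For a sum/difference, combine absolute errors in quadrature:
  (δR_1)² = 9.61;  (δR_2)² = 12100
δR = √(12100) = 110 Ω
R = 1230 Ω.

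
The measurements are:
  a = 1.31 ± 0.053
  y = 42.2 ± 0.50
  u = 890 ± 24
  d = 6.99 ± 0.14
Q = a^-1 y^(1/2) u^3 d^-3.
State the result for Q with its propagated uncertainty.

Products/powers → add relative errors in quadrature, weighted by exponent:
  (-1·δa/a)² = (-1×0.0405)² = 0.00164;  (½·δy/y)² = (0.5×0.0118)² = 3.51e-05;  (3·δu/u)² = (3×0.0270)² = 0.00654;  (-3·δd/d)² = (-3×0.0200)² = 0.00361
δQ/Q = √(0.0118) = 0.109
Q = 1.02e+07, so δQ = 0.109 × 1.02e+07 = 1.11e+06.

(1.02 ± 0.111) × 10^7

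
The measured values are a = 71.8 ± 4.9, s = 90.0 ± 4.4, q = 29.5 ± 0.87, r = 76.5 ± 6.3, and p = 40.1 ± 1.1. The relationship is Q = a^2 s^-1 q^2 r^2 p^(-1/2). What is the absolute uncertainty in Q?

Each factor contributes (exponent × relative error)² to (δQ/Q)²:
  (2·δa/a)² = (2×0.0682)² = 0.0186;  (-1·δs/s)² = (-1×0.0489)² = 0.00239;  (2·δq/q)² = (2×0.0295)² = 0.00348;  (2·δr/r)² = (2×0.0824)² = 0.0271;  (−½·δp/p)² = (-0.5×0.0274)² = 0.000188
δQ/Q = √(0.0518) = 0.228
Q = 4.61e+07, so δQ = 0.228 × 4.61e+07 = 1.05e+07.

1.05e+07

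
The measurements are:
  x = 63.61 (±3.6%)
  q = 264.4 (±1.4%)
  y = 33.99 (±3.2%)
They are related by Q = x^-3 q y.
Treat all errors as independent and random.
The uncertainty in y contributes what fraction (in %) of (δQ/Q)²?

7.95%

(δQ/Q)² = (-3·δx/x)² + (1·δq/q)² + (1·δy/y)²
  x term: (-3×0.0360)² = 0.0117
  q term: (1×0.0140)² = 0.000196
  y term: (1×0.0320)² = 0.00102
Total = 0.0129. Share from y = 0.00102/0.0129 = 0.0795.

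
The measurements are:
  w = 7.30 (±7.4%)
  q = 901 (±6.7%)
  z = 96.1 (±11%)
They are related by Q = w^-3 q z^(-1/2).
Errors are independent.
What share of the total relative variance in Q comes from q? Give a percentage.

7.90%

(δQ/Q)² = (-3·δw/w)² + (1·δq/q)² + (−½·δz/z)²
  w term: (-3×0.0740)² = 0.0493
  q term: (1×0.0670)² = 0.00449
  z term: (-0.5×0.110)² = 0.00302
Total = 0.0568. Share from q = 0.00449/0.0568 = 0.0790.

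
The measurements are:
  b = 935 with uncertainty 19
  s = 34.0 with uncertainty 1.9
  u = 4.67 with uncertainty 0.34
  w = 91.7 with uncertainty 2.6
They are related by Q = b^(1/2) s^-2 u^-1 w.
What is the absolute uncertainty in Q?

0.0710

For a monomial Q ∝ b^(1/2), s^-2, u^-1, w, fractional errors add in quadrature:
  (½·δb/b)² = (0.5×0.0203)² = 0.000103;  (-2·δs/s)² = (-2×0.0559)² = 0.0125;  (-1·δu/u)² = (-1×0.0728)² = 0.00530;  (1·δw/w)² = (1×0.0284)² = 0.000804
δQ/Q = √(0.0187) = 0.137
Q = 0.519, so δQ = 0.137 × 0.519 = 0.0710.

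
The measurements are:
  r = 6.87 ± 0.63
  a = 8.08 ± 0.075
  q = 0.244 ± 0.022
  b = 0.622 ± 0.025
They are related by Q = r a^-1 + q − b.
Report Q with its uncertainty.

Let p = r·a^-1 = 0.850. δp/p = √((1·δr/r)² + (-1·δa/a)²) = √(0.00841 + 8.62e-05) = 0.0922, so δp = 0.0784.
Q = p + q − b: δQ = √(δp² + δq² + δb²) = √(0.00614 + 0.000484 + 0.000625) = 0.0852
Q = 0.472.

0.472 ± 0.0852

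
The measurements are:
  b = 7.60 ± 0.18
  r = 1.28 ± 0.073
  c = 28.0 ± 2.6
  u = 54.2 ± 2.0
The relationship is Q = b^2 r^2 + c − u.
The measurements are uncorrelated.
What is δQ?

Let p = b^2·r^2 = 94.6. δp/p = √((2·δb/b)² + (2·δr/r)²) = √(0.00224 + 0.0130) = 0.124, so δp = 11.7.
Q = p + c − u: δQ = √(δp² + δc² + δu²) = √(137 + 6.76 + 4.00) = 12.1

12.1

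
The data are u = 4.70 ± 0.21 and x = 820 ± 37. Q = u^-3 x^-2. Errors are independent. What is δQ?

Each factor contributes (exponent × relative error)² to (δQ/Q)²:
  (-3·δu/u)² = (-3×0.0447)² = 0.0180;  (-2·δx/x)² = (-2×0.0451)² = 0.00814
δQ/Q = √(0.0261) = 0.162
Q = 1.43e-08, so δQ = 0.162 × 1.43e-08 = 2.31e-09.

2.31e-09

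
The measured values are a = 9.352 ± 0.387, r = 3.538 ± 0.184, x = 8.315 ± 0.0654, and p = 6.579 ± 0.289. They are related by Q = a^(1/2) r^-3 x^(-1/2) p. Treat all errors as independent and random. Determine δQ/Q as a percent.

16.3%

For a monomial Q ∝ a^(1/2), r^-3, x^(-1/2), p, fractional errors add in quadrature:
  (½·δa/a)² = (0.5×0.0414)² = 0.000428;  (-3·δr/r)² = (-3×0.0520)² = 0.0243;  (−½·δx/x)² = (-0.5×0.00787)² = 1.55e-05;  (1·δp/p)² = (1×0.0439)² = 0.00193
δQ/Q = √(0.0267) = 0.163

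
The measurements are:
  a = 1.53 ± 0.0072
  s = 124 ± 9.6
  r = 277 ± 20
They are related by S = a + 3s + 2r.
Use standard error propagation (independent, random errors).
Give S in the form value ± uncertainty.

928 ± 49.3

Absolute uncertainties add in quadrature for a linear combination:
  (δa)² = 5.18e-05;  (3·δs)² = 829;  (2·δr)² = 1600
δS = √(2430) = 49.3
S = 928.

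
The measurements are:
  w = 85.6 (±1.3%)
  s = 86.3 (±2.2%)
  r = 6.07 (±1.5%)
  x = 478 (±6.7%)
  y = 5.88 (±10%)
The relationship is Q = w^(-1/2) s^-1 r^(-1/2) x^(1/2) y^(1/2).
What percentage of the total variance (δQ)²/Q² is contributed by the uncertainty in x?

26.7%

(δQ/Q)² = (−½·δw/w)² + (-1·δs/s)² + (−½·δr/r)² + (½·δx/x)² + (½·δy/y)²
  w term: (-0.5×0.0130)² = 4.23e-05
  s term: (-1×0.0220)² = 0.000484
  r term: (-0.5×0.0150)² = 5.62e-05
  x term: (0.5×0.0670)² = 0.00112
  y term: (0.5×0.100)² = 0.00250
Total = 0.00420. Share from x = 0.00112/0.00420 = 0.267.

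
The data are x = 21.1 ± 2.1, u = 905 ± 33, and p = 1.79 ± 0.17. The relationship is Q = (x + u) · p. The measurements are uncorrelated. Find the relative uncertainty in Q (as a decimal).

Let w = x + u = 926. δw = √(δx² + δu²) = √(4.41 + 1090) = 33.1, so δw/w = 0.0357.
Q is then a monomial in w, p:
δQ/Q = √((δw/w)² + (1·δp/p)²) = √(0.00127 + 0.00902) = 0.101

0.101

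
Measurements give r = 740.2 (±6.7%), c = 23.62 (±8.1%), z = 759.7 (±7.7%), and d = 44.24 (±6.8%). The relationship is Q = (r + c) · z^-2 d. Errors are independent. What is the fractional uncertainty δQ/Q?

Let u = r + c = 763.8. δu = √(δr² + δc²) = √(2460 + 3.66) = 49.6, so δu/u = 0.0650.
Q is then a monomial in u, z, d:
δQ/Q = √((δu/u)² + (-2·δz/z)² + (1·δd/d)²) = √(0.00422 + 0.0237 + 0.00462) = 0.180

0.180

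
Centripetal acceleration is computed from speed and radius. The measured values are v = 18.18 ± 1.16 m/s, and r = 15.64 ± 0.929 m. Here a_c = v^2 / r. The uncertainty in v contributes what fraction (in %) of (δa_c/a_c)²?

(δa_c/a_c)² = (2·δv/v)² + (-1·δr/r)²
  v term: (2×0.0638)² = 0.0163
  r term: (-1×0.0594)² = 0.00353
Total = 0.0198. Share from v = 0.0163/0.0198 = 0.822.

82.2%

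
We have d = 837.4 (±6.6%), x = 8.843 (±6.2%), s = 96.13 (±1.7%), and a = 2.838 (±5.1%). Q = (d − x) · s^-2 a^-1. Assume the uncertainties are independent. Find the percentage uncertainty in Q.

9.06%

Let u = d − x = 828.6. δu = √(δd² + δx²) = √(3050 + 0.301) = 55.3, so δu/u = 0.0667.
Q is then a monomial in u, s, a:
δQ/Q = √((δu/u)² + (-2·δs/s)² + (-1·δa/a)²) = √(0.00445 + 0.00116 + 0.00260) = 0.0906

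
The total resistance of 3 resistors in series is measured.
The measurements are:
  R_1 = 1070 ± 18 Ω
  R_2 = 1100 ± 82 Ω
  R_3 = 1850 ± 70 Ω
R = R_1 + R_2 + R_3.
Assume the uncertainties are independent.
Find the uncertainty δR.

Each term contributes (cᵢ δxᵢ)² to (δR)²:
  (δR_1)² = 324;  (δR_2)² = 6720;  (δR_3)² = 4900
δR = √(11900) = 109 Ω

109 Ω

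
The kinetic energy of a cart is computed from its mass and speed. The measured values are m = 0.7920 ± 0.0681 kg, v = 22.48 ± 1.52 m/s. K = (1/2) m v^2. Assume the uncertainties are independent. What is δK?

32.1 J

For a monomial K ∝ m, v^2, fractional errors add in quadrature:
  (1·δm/m)² = (1×0.0860)² = 0.00739;  (2·δv/v)² = (2×0.0676)² = 0.0183
δK/K = √(0.0257) = 0.160
K = 200.1 J, so δK = 0.160 × 200.1 = 32.1 J.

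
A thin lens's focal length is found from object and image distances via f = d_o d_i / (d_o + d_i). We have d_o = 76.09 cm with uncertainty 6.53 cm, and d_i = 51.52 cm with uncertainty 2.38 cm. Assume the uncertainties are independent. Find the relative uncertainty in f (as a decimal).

0.0443

∂f/∂d_o = (d_i/(d_o+d_i))² = 0.163;  ∂f/∂d_i = (d_o/(d_o+d_i))² = 0.356
δf = √((∂f/∂d_o · δd_o)² + (∂f/∂d_i · δd_i)²) = √(1.13 + 0.716) = 1.36 cm
f = 30.72 cm, so δf/f = 1.36/30.72 = 0.0443.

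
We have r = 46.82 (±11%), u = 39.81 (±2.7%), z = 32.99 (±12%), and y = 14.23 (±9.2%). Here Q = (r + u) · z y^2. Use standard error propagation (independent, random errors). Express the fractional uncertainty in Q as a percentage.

22.8%

Let w = r + u = 86.63. δw = √(δr² + δu²) = √(26.5 + 1.16) = 5.26, so δw/w = 0.0607.
Q is then a monomial in w, z, y:
δQ/Q = √((δw/w)² + (1·δz/z)² + (2·δy/y)²) = √(0.00369 + 0.0144 + 0.0339) = 0.228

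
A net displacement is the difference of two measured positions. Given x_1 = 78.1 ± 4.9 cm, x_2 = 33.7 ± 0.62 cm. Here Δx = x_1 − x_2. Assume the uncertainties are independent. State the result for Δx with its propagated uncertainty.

For a sum/difference, combine absolute errors in quadrature:
  (δx_1)² = 24.0;  (δx_2)² = 0.384
δΔx = √(24.4) = 4.94 cm
Δx = 44.4 cm.

44.4 ± 4.94 cm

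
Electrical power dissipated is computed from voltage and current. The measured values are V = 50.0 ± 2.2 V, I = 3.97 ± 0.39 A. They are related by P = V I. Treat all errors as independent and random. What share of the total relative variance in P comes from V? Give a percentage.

16.7%

(δP/P)² = (1·δV/V)² + (1·δI/I)²
  V term: (1×0.0440)² = 0.00194
  I term: (1×0.0982)² = 0.00965
Total = 0.0116. Share from V = 0.00194/0.0116 = 0.167.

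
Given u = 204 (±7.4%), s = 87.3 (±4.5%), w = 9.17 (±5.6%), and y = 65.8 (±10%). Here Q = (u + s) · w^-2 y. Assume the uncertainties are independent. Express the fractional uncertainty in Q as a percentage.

Let h = u + s = 291. δh = √(δu² + δs²) = √(228 + 15.4) = 15.6, so δh/h = 0.0535.
Q is then a monomial in h, w, y:
δQ/Q = √((δh/h)² + (-2·δw/w)² + (1·δy/y)²) = √(0.00287 + 0.0125 + 0.0100) = 0.159

15.9%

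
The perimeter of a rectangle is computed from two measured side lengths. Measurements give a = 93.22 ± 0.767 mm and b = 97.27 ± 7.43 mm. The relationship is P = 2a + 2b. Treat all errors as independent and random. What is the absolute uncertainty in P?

14.9 mm

Absolute uncertainties add in quadrature for a linear combination:
  (2·δa)² = 2.35;  (2·δb)² = 221
δP = √(223) = 14.9 mm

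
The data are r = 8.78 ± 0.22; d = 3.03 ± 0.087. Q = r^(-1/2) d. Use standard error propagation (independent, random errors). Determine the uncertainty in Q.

Q is a product of powers, so relative uncertainties combine in quadrature:
  (−½·δr/r)² = (-0.5×0.0251)² = 0.000157;  (1·δd/d)² = (1×0.0287)² = 0.000824
δQ/Q = √(0.000981) = 0.0313
Q = 1.02, so δQ = 0.0313 × 1.02 = 0.0320.

0.0320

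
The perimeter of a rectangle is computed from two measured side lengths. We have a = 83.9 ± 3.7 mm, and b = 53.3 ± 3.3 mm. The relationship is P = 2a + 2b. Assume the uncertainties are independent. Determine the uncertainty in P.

9.92 mm

Absolute uncertainties add in quadrature for a linear combination:
  (2·δa)² = 54.8;  (2·δb)² = 43.6
δP = √(98.3) = 9.92 mm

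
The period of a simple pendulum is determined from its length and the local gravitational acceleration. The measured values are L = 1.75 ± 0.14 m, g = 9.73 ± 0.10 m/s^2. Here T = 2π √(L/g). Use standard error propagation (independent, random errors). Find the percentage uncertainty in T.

Each factor contributes (exponent × relative error)² to (δT/T)²:
  (½·δL/L)² = (0.5×0.0800)² = 0.00160;  (−½·δg/g)² = (-0.5×0.0103)² = 2.64e-05
δT/T = √(0.00163) = 0.0403

4.03%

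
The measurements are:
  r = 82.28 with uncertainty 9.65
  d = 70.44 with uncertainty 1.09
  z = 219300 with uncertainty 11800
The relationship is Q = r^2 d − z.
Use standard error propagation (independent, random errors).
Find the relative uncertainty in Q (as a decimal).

0.438

Let p = r^2·d = 476900. δp/p = √((2·δr/r)² + (1·δd/d)²) = √(0.0550 + 0.000239) = 0.235, so δp = 1.12e+05.
Q = p − z: δQ = √(δp² + δz²) = √(1.26e+10 + 1.39e+08) = 1.13e+05
Q = 257600, so δQ/Q = 1.13e+05/257600 = 0.438.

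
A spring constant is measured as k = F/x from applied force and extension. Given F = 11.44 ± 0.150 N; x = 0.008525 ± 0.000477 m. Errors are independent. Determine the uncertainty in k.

Relative error in a monomial: (δk/k)² = Σ (nᵢ · δxᵢ/xᵢ)².
  (1·δF/F)² = (1×0.0131)² = 0.000172;  (-1·δx/x)² = (-1×0.0560)² = 0.00313
δk/k = √(0.00330) = 0.0575
k = 1342 N/m, so δk = 0.0575 × 1342 = 77.1 N/m.

77.1 N/m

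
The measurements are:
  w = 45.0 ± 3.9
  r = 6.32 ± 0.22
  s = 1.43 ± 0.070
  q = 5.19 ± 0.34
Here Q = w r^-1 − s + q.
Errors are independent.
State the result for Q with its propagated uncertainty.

Let p = w·r^-1 = 7.12. δp/p = √((1·δw/w)² + (-1·δr/r)²) = √(0.00751 + 0.00121) = 0.0934, so δp = 0.665.
Q = p − s + q: δQ = √(δp² + δs² + δq²) = √(0.442 + 0.00490 + 0.116) = 0.750
Q = 10.9.

10.9 ± 0.750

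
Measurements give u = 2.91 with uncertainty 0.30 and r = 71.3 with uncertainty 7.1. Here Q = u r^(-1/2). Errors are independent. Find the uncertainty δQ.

Products/powers → add relative errors in quadrature, weighted by exponent:
  (1·δu/u)² = (1×0.103)² = 0.0106;  (−½·δr/r)² = (-0.5×0.0996)² = 0.00248
δQ/Q = √(0.0131) = 0.114
Q = 0.345, so δQ = 0.114 × 0.345 = 0.0395.

0.0395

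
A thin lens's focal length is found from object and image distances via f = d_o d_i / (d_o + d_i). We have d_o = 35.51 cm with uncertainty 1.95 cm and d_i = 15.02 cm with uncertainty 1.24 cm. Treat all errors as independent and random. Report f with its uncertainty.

10.56 ± 0.636 cm

∂f/∂d_o = (d_i/(d_o+d_i))² = 0.0884;  ∂f/∂d_i = (d_o/(d_o+d_i))² = 0.494
δf = √((∂f/∂d_o · δd_o)² + (∂f/∂d_i · δd_i)²) = √(0.0297 + 0.375) = 0.636 cm
f = 10.56 cm.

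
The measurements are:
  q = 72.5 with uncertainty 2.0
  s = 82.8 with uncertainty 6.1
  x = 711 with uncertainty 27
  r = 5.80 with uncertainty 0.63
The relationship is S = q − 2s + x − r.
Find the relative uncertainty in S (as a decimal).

0.0485

For a sum/difference, combine absolute errors in quadrature:
  (δq)² = 4.00;  (2·δs)² = 149;  (δx)² = 729;  (δr)² = 0.397
δS = √(882) = 29.7
S = 612, so δS/S = 29.7/612 = 0.0485.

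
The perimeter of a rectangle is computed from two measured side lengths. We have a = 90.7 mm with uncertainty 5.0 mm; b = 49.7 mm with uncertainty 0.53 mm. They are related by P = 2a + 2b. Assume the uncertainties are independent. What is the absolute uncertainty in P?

10.1 mm

Absolute uncertainties add in quadrature for a linear combination:
  (2·δa)² = 100;  (2·δb)² = 1.12
δP = √(101) = 10.1 mm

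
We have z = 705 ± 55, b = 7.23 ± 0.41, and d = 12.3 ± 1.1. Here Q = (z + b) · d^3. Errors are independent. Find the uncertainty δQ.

Let u = z + b = 712. δu = √(δz² + δb²) = √(3020 + 0.168) = 55.0, so δu/u = 0.0772.
Q is then a monomial in u, d:
δQ/Q = √((δu/u)² + (3·δd/d)²) = √(0.00596 + 0.0720) = 0.279
Q = 1.33e+06, so δQ = 0.279 × 1.33e+06 = 3.7e+05.

3.7e+05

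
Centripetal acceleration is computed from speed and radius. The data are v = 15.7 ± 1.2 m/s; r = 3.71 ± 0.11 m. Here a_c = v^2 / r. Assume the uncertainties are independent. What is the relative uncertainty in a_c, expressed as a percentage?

15.6%

a_c is a product of powers, so relative uncertainties combine in quadrature:
  (2·δv/v)² = (2×0.0764)² = 0.0234;  (-1·δr/r)² = (-1×0.0296)² = 0.000879
δa_c/a_c = √(0.0242) = 0.156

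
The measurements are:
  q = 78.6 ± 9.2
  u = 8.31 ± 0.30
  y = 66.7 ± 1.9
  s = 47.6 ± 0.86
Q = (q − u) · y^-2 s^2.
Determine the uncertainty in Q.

5.27

Let w = q − u = 70.3. δw = √(δq² + δu²) = √(84.6 + 0.0900) = 9.20, so δw/w = 0.131.
Q is then a monomial in w, y, s:
δQ/Q = √((δw/w)² + (-2·δy/y)² + (2·δs/s)²) = √(0.0171 + 0.00325 + 0.00131) = 0.147
Q = 35.8, so δQ = 0.147 × 35.8 = 5.27.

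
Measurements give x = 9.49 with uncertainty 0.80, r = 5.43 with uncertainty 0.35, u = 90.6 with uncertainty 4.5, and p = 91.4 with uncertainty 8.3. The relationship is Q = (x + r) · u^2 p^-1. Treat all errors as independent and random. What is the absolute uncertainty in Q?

Let w = x + r = 14.9. δw = √(δx² + δr²) = √(0.640 + 0.122) = 0.873, so δw/w = 0.0585.
Q is then a monomial in w, u, p:
δQ/Q = √((δw/w)² + (2·δu/u)² + (-1·δp/p)²) = √(0.00343 + 0.00987 + 0.00825) = 0.147
Q = 1340, so δQ = 0.147 × 1340 = 197.

197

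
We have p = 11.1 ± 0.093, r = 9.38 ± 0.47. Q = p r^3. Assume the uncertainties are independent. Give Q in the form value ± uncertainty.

9160 ± 1380

Each factor contributes (exponent × relative error)² to (δQ/Q)²:
  (1·δp/p)² = (1×0.00838)² = 7.02e-05;  (3·δr/r)² = (3×0.0501)² = 0.0226
δQ/Q = √(0.0227) = 0.151
Q = 9160, so δQ = 0.151 × 9160 = 1380.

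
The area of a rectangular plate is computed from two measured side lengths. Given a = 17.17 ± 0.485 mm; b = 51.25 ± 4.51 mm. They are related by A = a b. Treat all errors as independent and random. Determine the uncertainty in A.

Since A is a product/quotient, work with relative uncertainties:
  (1·δa/a)² = (1×0.0282)² = 0.000798;  (1·δb/b)² = (1×0.0880)² = 0.00774
δA/A = √(0.00854) = 0.0924
A = 880.0 mm^2, so δA = 0.0924 × 880.0 = 81.3 mm^2.

81.3 mm^2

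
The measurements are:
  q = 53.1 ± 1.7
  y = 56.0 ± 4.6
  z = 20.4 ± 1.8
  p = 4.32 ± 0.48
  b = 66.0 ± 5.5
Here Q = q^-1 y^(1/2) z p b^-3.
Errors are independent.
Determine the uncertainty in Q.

1.26e-05

Relative error in a monomial: (δQ/Q)² = Σ (nᵢ · δxᵢ/xᵢ)².
  (-1·δq/q)² = (-1×0.0320)² = 0.00102;  (½·δy/y)² = (0.5×0.0821)² = 0.00169;  (1·δz/z)² = (1×0.0882)² = 0.00779;  (1·δp/p)² = (1×0.111)² = 0.0123;  (-3·δb/b)² = (-3×0.0833)² = 0.0625
δQ/Q = √(0.0853) = 0.292
Q = 4.32e-05, so δQ = 0.292 × 4.32e-05 = 1.26e-05.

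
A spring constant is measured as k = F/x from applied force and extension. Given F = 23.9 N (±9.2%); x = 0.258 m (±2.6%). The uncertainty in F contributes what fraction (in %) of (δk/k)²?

(δk/k)² = (1·δF/F)² + (-1·δx/x)²
  F term: (1×0.0920)² = 0.00846
  x term: (-1×0.0260)² = 0.000676
Total = 0.00914. Share from F = 0.00846/0.00914 = 0.926.

92.6%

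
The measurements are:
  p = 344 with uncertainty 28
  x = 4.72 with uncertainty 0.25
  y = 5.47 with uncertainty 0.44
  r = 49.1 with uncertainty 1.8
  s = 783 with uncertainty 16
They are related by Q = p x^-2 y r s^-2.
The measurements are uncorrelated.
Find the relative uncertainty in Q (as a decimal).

0.165

Since Q is a product/quotient, work with relative uncertainties:
  (1·δp/p)² = (1×0.0814)² = 0.00663;  (-2·δx/x)² = (-2×0.0530)² = 0.0112;  (1·δy/y)² = (1×0.0804)² = 0.00647;  (1·δr/r)² = (1×0.0367)² = 0.00134;  (-2·δs/s)² = (-2×0.0204)² = 0.00167
δQ/Q = √(0.0273) = 0.165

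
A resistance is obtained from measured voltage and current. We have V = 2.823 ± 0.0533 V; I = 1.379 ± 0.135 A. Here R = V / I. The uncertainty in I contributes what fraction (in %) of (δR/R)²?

96.4%

(δR/R)² = (1·δV/V)² + (-1·δI/I)²
  V term: (1×0.0189)² = 0.000356
  I term: (-1×0.0979)² = 0.00958
Total = 0.00994. Share from I = 0.00958/0.00994 = 0.964.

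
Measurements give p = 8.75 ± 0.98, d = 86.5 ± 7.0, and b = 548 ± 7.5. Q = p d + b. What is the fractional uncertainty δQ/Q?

Let w = p·d = 757. δw/w = √((1·δp/p)² + (1·δd/d)²) = √(0.0125 + 0.00655) = 0.138, so δw = 105.
Q = w + b: δQ = √(δw² + δb²) = √(10900 + 56.2) = 105
Q = 1300, so δQ/Q = 105/1300 = 0.0804.

0.0804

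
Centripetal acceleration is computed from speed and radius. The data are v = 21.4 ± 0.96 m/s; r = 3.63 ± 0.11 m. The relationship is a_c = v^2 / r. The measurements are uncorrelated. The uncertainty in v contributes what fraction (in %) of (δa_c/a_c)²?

89.8%

(δa_c/a_c)² = (2·δv/v)² + (-1·δr/r)²
  v term: (2×0.0449)² = 0.00805
  r term: (-1×0.0303)² = 0.000918
Total = 0.00897. Share from v = 0.00805/0.00897 = 0.898.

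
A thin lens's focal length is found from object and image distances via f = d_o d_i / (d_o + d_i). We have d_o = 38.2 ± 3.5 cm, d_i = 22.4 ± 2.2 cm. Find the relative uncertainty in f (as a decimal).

∂f/∂d_o = (d_i/(d_o+d_i))² = 0.137;  ∂f/∂d_i = (d_o/(d_o+d_i))² = 0.397
δf = √((∂f/∂d_o · δd_o)² + (∂f/∂d_i · δd_i)²) = √(0.229 + 0.764) = 0.996 cm
f = 14.1 cm, so δf/f = 0.996/14.1 = 0.0706.

0.0706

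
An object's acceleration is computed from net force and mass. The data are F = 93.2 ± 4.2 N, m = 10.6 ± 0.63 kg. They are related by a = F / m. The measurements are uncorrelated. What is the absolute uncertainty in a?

Products/powers → add relative errors in quadrature, weighted by exponent:
  (1·δF/F)² = (1×0.0451)² = 0.00203;  (-1·δm/m)² = (-1×0.0594)² = 0.00353
δa/a = √(0.00556) = 0.0746
a = 8.79 m/s^2, so δa = 0.0746 × 8.79 = 0.656 m/s^2.

0.656 m/s^2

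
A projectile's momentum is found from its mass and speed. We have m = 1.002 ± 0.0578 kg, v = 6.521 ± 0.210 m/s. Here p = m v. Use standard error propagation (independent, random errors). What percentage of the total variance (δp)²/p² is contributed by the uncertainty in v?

(δp/p)² = (1·δm/m)² + (1·δv/v)²
  m term: (1×0.0577)² = 0.00333
  v term: (1×0.0322)² = 0.00104
Total = 0.00436. Share from v = 0.00104/0.00436 = 0.238.

23.8%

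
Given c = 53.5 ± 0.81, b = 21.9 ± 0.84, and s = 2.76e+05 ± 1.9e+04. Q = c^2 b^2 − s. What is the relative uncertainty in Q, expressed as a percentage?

Let p = c^2·b^2 = 1.37e+06. δp/p = √((2·δc/c)² + (2·δb/b)²) = √(0.000917 + 0.00588) = 0.0825, so δp = 1.13e+05.
Q = p − s: δQ = √(δp² + δs²) = √(1.28e+10 + 3.61e+08) = 1.15e+05
Q = 1.1e+06, so δQ/Q = 1.15e+05/1.1e+06 = 0.105.

10.5%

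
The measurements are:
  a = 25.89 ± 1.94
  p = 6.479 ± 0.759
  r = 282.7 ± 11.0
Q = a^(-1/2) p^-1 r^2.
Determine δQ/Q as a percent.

14.6%

Since Q is a product/quotient, work with relative uncertainties:
  (−½·δa/a)² = (-0.5×0.0749)² = 0.00140;  (-1·δp/p)² = (-1×0.117)² = 0.0137;  (2·δr/r)² = (2×0.0389)² = 0.00606
δQ/Q = √(0.0212) = 0.146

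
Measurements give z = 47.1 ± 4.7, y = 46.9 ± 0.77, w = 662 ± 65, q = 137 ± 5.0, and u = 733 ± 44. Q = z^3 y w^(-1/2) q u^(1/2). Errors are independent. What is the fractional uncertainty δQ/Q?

0.307

Products/powers → add relative errors in quadrature, weighted by exponent:
  (3·δz/z)² = (3×0.0998)² = 0.0896;  (1·δy/y)² = (1×0.0164)² = 0.000270;  (−½·δw/w)² = (-0.5×0.0982)² = 0.00241;  (1·δq/q)² = (1×0.0365)² = 0.00133;  (½·δu/u)² = (0.5×0.0600)² = 0.000901
δQ/Q = √(0.0945) = 0.307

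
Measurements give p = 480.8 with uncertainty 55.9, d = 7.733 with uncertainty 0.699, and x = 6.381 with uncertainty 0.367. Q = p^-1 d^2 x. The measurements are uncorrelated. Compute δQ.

0.177

Products/powers → add relative errors in quadrature, weighted by exponent:
  (-1·δp/p)² = (-1×0.116)² = 0.0135;  (2·δd/d)² = (2×0.0904)² = 0.0327;  (1·δx/x)² = (1×0.0575)² = 0.00331
δQ/Q = √(0.0495) = 0.223
Q = 0.7936, so δQ = 0.223 × 0.7936 = 0.177.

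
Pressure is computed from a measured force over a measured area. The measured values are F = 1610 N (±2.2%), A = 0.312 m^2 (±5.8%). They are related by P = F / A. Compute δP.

320 Pa

For a monomial P ∝ F, A^-1, fractional errors add in quadrature:
  (1·δF/F)² = (1×0.0220)² = 0.000484;  (-1·δA/A)² = (-1×0.0580)² = 0.00336
δP/P = √(0.00385) = 0.0620
P = 5160 Pa, so δP = 0.0620 × 5160 = 320 Pa.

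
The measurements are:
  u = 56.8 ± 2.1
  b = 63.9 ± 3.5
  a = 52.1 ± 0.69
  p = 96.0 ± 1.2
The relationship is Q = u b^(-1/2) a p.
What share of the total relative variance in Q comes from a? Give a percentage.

(δQ/Q)² = (1·δu/u)² + (−½·δb/b)² + (1·δa/a)² + (1·δp/p)²
  u term: (1×0.0370)² = 0.00137
  b term: (-0.5×0.0548)² = 0.000750
  a term: (1×0.0132)² = 0.000175
  p term: (1×0.0125)² = 0.000156
Total = 0.00245. Share from a = 0.000175/0.00245 = 0.0716.

7.16%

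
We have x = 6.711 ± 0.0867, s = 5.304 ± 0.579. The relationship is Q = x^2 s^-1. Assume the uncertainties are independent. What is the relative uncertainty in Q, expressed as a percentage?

11.2%

Relative error in a monomial: (δQ/Q)² = Σ (nᵢ · δxᵢ/xᵢ)².
  (2·δx/x)² = (2×0.0129)² = 0.000668;  (-1·δs/s)² = (-1×0.109)² = 0.0119
δQ/Q = √(0.0126) = 0.112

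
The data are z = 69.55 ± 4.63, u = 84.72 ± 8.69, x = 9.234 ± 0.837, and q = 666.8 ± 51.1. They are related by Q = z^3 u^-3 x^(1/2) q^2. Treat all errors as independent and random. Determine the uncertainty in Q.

For a monomial Q ∝ z^3, u^-3, x^(1/2), q^2, fractional errors add in quadrature:
  (3·δz/z)² = (3×0.0666)² = 0.0399;  (-3·δu/u)² = (-3×0.103)² = 0.0947;  (½·δx/x)² = (0.5×0.0906)² = 0.00205;  (2·δq/q)² = (2×0.0766)² = 0.0235
δQ/Q = √(0.160) = 0.400
Q = 747500, so δQ = 0.400 × 747500 = 2.99e+05.

2.99e+05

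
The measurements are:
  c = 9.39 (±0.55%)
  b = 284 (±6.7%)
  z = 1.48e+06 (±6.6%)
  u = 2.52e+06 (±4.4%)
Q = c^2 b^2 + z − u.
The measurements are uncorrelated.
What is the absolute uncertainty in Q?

Let p = c^2·b^2 = 7.11e+06. δp/p = √((2·δc/c)² + (2·δb/b)²) = √(0.000121 + 0.0180) = 0.134, so δp = 9.56e+05.
Q = p + z − u: δQ = √(δp² + δz² + δu²) = √(9.14e+11 + 9.54e+09 + 1.23e+10) = 9.68e+05

9.68e+05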